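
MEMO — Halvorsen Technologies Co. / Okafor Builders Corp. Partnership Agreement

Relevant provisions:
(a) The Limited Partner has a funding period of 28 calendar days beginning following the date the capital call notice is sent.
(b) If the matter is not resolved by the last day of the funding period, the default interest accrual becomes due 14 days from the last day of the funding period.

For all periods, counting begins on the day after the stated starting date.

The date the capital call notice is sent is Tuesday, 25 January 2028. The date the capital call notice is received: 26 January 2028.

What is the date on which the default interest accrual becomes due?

7 March 2028

The last day of the funding period: 25 January 2028 + 28 days = 22 February 2028.
Adding 14 calendar days to 22 February 2028 gives 7 March 2028, which is the date on which the default interest accrual becomes due.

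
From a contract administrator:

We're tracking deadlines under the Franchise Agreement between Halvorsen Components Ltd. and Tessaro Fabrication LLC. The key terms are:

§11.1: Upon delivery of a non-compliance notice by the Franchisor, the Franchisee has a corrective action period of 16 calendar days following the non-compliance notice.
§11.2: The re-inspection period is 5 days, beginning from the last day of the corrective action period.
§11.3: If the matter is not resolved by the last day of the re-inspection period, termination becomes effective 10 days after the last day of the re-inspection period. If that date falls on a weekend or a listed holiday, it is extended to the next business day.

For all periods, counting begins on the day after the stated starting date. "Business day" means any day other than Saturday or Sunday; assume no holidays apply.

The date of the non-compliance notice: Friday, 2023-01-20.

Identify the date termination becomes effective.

Adding 16 calendar days to 2023-01-20 gives 2023-02-05, which is the last day of the corrective action period.
Adding 5 calendar days to 2023-02-05 gives 2023-02-10, which is the last day of the re-inspection period.
The date termination becomes effective: 10 calendar days after 2023-02-10 is 2023-02-20. 2023-02-20 is a Monday, so no roll-forward applies.

2023-02-20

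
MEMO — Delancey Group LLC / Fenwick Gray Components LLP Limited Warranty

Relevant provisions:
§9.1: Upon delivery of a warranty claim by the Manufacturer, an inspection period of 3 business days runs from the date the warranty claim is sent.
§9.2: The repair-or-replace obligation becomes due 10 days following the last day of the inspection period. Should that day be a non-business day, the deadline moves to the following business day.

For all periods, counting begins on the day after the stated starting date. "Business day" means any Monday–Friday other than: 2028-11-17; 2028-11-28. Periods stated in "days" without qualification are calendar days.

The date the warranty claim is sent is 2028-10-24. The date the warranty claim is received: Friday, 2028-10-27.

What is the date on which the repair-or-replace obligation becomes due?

2028-11-06

From Tuesday, 2028-10-24, 3 business days (Oct 25, Oct 26, Oct 27, skipping weekends) brings us to Friday, 2028-10-27, which is the last day of the inspection period.
The date on which the repair-or-replace obligation becomes due: 2028-10-27 + 10 days = 2028-11-06. 2028-11-06 is a Monday and is not a listed holiday, so no roll-forward applies.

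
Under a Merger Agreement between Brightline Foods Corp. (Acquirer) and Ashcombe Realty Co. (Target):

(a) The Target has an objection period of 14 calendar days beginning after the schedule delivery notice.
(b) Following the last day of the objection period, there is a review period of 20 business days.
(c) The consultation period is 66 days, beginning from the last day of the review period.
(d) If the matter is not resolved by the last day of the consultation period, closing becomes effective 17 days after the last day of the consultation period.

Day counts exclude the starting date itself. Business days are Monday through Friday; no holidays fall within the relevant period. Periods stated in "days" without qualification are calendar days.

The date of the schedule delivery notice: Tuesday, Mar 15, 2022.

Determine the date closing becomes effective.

Jul 18, 2022

Adding 14 calendar days to Mar 15, 2022 gives Mar 29, 2022, which is the last day of the objection period.
From Tuesday, Mar 29, 2022, 20 business days (Mar 30, Mar 31, Apr 1, Apr 4, …, Apr 22, Apr 25, Apr 26, skipping weekends) brings us to Tuesday, Apr 26, 2022, which is the last day of the review period.
Adding 66 calendar days to Apr 26, 2022 gives Jul 1, 2022, which is the last day of the consultation period.
The date closing becomes effective: Jul 1, 2022 + 17 days = Jul 18, 2022.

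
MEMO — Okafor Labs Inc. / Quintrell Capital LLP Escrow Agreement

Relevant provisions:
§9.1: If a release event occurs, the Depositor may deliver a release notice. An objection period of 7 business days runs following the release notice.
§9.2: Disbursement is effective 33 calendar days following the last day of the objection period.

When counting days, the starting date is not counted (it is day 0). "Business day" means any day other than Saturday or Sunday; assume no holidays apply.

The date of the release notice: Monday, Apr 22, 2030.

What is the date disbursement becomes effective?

Jun 3, 2030

From Monday, Apr 22, 2030, 7 business days (Apr 23, Apr 24, Apr 25, Apr 26, Apr 29, Apr 30, May 1, skipping weekends) brings us to Wednesday, May 1, 2030, which is the last day of the objection period.
Adding 33 calendar days to May 1, 2030 gives Jun 3, 2030, which is the date disbursement becomes effective.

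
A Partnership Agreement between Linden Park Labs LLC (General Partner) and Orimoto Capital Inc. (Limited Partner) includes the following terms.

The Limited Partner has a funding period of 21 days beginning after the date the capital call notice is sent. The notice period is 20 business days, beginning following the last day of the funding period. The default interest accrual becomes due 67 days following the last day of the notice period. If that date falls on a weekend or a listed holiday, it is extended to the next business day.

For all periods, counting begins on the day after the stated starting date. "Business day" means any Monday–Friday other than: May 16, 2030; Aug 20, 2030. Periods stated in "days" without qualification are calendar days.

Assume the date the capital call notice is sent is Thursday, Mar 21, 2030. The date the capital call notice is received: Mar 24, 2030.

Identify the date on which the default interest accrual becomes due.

Jul 15, 2030

The last day of the funding period: 21 calendar days after Mar 21, 2030 is Apr 11, 2030.
From Thursday, Apr 11, 2030, 20 business days (Apr 12, Apr 15, Apr 16, Apr 17, …, May 7, May 8, May 9, skipping weekends) brings us to Thursday, May 9, 2030, which is the last day of the notice period.
Adding 67 calendar days to May 9, 2030 gives Jul 15, 2030, which is the date on which the default interest accrual becomes due. Jul 15, 2030 is a Monday and is not a listed holiday, so no roll-forward applies.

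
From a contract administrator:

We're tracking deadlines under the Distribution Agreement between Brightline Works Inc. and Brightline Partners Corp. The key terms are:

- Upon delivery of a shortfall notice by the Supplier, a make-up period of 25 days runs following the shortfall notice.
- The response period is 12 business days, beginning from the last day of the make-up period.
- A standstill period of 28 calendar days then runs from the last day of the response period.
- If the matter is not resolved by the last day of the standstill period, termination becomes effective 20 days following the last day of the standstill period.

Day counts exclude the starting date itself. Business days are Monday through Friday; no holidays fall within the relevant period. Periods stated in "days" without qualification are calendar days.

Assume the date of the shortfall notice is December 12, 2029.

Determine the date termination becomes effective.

Adding 25 calendar days to December 12, 2029 gives January 6, 2030, which is the last day of the make-up period.
From Sunday, January 6, 2030, 12 business days (Jan 7, Jan 8, Jan 9, Jan 10, …, Jan 18, Jan 21, Jan 22, skipping weekends) brings us to Tuesday, January 22, 2030, which is the last day of the response period.
The last day of the standstill period: 28 calendar days after January 22, 2030 is February 19, 2030.
Adding 20 calendar days to February 19, 2030 gives March 11, 2030, which is the date termination becomes effective.

March 11, 2030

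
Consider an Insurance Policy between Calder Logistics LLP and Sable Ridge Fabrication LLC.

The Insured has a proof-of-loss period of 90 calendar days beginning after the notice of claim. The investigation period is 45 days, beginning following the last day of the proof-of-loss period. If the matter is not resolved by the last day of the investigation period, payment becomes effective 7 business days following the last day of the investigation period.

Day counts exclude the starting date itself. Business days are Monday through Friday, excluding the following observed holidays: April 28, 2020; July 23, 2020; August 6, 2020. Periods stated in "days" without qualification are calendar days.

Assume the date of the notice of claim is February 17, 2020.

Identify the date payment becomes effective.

July 10, 2020

The last day of the proof-of-loss period: 90 calendar days after February 17, 2020 is May 17, 2020.
Adding 45 calendar days to May 17, 2020 gives July 1, 2020, which is the last day of the investigation period.
The date payment becomes effective: 7 business days after Wednesday, July 1, 2020, skipping weekends — Jul 2, Jul 3, Jul 6, Jul 7, Jul 8, Jul 9, Jul 10 — lands on Friday, July 10, 2020.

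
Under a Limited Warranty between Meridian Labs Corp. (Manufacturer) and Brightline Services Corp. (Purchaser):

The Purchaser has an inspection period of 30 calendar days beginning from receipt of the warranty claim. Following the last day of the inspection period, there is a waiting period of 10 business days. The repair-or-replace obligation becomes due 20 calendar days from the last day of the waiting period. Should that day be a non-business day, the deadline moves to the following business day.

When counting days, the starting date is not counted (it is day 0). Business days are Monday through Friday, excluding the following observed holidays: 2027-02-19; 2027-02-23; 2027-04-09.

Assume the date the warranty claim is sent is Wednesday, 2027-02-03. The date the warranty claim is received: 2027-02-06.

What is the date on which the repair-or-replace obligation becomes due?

2027-04-12

The last day of the inspection period: 2027-02-06 + 30 days = 2027-03-08.
The last day of the waiting period: counting 10 business days from Monday, 2027-03-08 (Mar 9, Mar 10, Mar 11, Mar 12, Mar 15, Mar 16, Mar 17, Mar 18, Mar 19, Mar 22, skipping weekends) reaches Monday, 2027-03-22.
The date on which the repair-or-replace obligation becomes due: 2027-03-22 + 20 days = 2027-04-11. That falls on a Sunday, so it rolls to the next business day, Monday, 2027-04-12.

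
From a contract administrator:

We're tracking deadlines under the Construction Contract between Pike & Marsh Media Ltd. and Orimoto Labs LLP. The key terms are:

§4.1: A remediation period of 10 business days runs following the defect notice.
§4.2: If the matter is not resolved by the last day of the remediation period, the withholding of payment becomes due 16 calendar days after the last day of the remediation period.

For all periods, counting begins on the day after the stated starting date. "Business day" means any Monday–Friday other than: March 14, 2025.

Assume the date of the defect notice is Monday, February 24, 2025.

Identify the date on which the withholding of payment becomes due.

From Monday, February 24, 2025, 10 business days (Feb 25, Feb 26, Feb 27, Feb 28, Mar 3, Mar 4, Mar 5, Mar 6, Mar 7, Mar 10, skipping weekends) brings us to Monday, March 10, 2025, which is the last day of the remediation period.
The date on which the withholding of payment becomes due: March 10, 2025 + 16 days = March 26, 2025.

March 26, 2025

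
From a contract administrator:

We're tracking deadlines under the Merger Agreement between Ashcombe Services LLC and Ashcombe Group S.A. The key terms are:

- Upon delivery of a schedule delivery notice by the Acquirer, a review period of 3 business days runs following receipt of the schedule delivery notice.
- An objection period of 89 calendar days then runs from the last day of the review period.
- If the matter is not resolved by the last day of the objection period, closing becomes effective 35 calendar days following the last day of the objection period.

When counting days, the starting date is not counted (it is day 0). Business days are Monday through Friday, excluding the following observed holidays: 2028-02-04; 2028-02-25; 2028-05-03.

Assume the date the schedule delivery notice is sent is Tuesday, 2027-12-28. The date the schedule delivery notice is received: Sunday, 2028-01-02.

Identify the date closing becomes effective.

The last day of the review period: 3 business days after Sunday, 2028-01-02, skipping weekends — Jan 3, Jan 4, Jan 5 — lands on Wednesday, 2028-01-05.
Adding 89 calendar days to 2028-01-05 gives 2028-04-03, which is the last day of the objection period.
The date closing becomes effective: 2028-04-03 + 35 days = 2028-05-08.

2028-05-08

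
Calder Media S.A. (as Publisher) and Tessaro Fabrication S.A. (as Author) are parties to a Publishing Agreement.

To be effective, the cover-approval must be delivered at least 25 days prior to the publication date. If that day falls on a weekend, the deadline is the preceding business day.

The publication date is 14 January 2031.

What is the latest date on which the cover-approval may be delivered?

20 December 2030

14 January 2031 minus 25 days is 20 December 2030. That is a Friday, so no adjustment is needed.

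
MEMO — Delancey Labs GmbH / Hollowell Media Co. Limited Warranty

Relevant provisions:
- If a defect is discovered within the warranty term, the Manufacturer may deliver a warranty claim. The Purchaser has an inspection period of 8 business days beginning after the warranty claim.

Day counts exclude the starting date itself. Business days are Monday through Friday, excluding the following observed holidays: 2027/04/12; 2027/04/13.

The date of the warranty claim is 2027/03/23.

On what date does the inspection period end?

From Tuesday, 2027/03/23, 8 business days (Mar 24, Mar 25, Mar 26, Mar 29, Mar 30, Mar 31, Apr 1, Apr 2, skipping weekends) brings us to Friday, 2027/04/02, which is the last day of the inspection period.

2027/04/02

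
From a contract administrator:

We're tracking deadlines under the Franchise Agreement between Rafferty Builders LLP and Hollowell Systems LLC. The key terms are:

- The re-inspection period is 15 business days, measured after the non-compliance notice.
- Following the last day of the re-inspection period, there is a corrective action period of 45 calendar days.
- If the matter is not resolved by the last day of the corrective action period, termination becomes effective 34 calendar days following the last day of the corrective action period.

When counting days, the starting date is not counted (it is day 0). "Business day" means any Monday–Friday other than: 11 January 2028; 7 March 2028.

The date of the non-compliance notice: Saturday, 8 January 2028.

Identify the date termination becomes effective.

The last day of the re-inspection period: 15 business days after Saturday, 8 January 2028, skipping weekends and the listed holiday on Jan 11 — Jan 10, Jan 12, Jan 13, Jan 14, …, Jan 27, Jan 28, Jan 31 — lands on Monday, 31 January 2028.
The last day of the corrective action period: 45 calendar days after 31 January 2028 is 16 March 2028.
The date termination becomes effective: 34 calendar days after 16 March 2028 is 19 April 2028.

19 April 2028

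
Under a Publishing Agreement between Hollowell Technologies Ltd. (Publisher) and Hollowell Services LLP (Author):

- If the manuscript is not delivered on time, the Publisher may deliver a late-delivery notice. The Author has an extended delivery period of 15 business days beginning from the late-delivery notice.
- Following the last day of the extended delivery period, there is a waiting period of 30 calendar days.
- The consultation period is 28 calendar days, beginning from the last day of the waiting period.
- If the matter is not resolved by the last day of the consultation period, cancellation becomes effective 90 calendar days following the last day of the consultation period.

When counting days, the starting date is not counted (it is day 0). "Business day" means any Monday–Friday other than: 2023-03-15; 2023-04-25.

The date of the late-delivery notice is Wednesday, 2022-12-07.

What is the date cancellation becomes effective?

The last day of the extended delivery period: 15 business days after Wednesday, 2022-12-07, skipping weekends — Dec 8, Dec 9, Dec 12, Dec 13, …, Dec 26, Dec 27, Dec 28 — lands on Wednesday, 2022-12-28.
Adding 30 calendar days to 2022-12-28 gives 2023-01-27, which is the last day of the waiting period.
The last day of the consultation period: 2023-01-27 + 28 days = 2023-02-24.
The date cancellation becomes effective: 90 calendar days after 2023-02-24 is 2023-05-25.

2023-05-25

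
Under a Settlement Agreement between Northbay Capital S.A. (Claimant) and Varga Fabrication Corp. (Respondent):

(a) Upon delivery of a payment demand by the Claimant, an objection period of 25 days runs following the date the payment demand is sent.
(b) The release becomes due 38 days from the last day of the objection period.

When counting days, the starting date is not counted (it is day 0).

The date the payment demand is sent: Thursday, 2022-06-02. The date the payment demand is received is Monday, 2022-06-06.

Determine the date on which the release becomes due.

The last day of the objection period: 25 calendar days after 2022-06-02 is 2022-06-27.
The date on which the release becomes due: 38 calendar days after 2022-06-27 is 2022-08-04.

2022-08-04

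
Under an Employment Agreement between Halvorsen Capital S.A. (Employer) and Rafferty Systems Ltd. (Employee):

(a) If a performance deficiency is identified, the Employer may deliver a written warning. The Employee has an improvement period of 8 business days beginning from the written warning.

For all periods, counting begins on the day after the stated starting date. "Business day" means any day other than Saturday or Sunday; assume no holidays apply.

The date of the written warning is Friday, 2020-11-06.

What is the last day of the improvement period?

2020-11-18

The last day of the improvement period: counting 8 business days from Friday, 2020-11-06 (Nov 9, Nov 10, Nov 11, Nov 12, Nov 13, Nov 16, Nov 17, Nov 18, skipping weekends) reaches Wednesday, 2020-11-18.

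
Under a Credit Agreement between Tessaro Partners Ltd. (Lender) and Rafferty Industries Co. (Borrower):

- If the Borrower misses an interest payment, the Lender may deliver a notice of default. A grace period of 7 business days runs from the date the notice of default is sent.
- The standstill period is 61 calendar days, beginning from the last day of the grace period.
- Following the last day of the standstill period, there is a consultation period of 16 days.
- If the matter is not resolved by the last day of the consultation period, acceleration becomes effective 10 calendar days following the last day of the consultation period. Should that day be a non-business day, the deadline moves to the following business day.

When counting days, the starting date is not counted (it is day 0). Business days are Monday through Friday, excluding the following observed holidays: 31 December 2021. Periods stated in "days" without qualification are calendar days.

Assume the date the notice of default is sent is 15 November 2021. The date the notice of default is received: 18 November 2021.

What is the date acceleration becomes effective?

From Monday, 15 November 2021, 7 business days (Nov 16, Nov 17, Nov 18, Nov 19, Nov 22, Nov 23, Nov 24, skipping weekends) brings us to Wednesday, 24 November 2021, which is the last day of the grace period.
Adding 61 calendar days to 24 November 2021 gives 24 January 2022, which is the last day of the standstill period.
The last day of the consultation period: 16 calendar days after 24 January 2022 is 9 February 2022.
The date acceleration becomes effective: 9 February 2022 + 10 days = 19 February 2022. That falls on a Saturday, so it rolls to the next business day, Monday, 21 February 2022.

21 February 2022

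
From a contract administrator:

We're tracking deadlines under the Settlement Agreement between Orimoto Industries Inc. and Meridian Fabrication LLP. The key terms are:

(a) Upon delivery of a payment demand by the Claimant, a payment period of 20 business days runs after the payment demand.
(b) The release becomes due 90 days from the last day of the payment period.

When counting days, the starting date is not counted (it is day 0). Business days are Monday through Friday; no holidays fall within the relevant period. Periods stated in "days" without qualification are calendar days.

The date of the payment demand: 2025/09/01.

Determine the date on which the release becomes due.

From Monday, 2025/09/01, 20 business days (Sep 2, Sep 3, Sep 4, Sep 5, …, Sep 25, Sep 26, Sep 29, skipping weekends) brings us to Monday, 2025/09/29, which is the last day of the payment period.
The date on which the release becomes due: 2025/09/29 + 90 days = 2025/12/28.

2025/12/28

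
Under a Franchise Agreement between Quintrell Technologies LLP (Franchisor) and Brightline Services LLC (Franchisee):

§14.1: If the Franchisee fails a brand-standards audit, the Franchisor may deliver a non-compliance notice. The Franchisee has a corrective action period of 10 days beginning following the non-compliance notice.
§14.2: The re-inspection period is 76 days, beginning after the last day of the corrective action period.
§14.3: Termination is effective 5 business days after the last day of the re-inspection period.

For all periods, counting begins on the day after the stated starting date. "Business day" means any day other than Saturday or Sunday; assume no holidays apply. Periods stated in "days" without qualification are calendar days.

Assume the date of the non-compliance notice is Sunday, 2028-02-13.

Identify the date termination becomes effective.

2028-05-16

Adding 10 calendar days to 2028-02-13 gives 2028-02-23, which is the last day of the corrective action period.
The last day of the re-inspection period: 2028-02-23 + 76 days = 2028-05-09.
The date termination becomes effective: 5 business days after Tuesday, 2028-05-09, skipping weekends — May 10, May 11, May 12, May 15, May 16 — lands on Tuesday, 2028-05-16.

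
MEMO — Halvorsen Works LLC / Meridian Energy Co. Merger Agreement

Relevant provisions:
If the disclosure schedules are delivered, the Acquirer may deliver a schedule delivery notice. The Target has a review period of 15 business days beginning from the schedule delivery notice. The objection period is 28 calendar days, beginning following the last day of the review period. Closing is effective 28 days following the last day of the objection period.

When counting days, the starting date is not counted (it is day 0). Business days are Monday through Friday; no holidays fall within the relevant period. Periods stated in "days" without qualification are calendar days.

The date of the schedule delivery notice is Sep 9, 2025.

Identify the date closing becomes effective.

Nov 25, 2025

The last day of the review period: counting 15 business days from Tuesday, Sep 9, 2025 (Sep 10, Sep 11, Sep 12, Sep 15, …, Sep 26, Sep 29, Sep 30, skipping weekends) reaches Tuesday, Sep 30, 2025.
The last day of the objection period: 28 calendar days after Sep 30, 2025 is Oct 28, 2025.
The date closing becomes effective: 28 calendar days after Oct 28, 2025 is Nov 25, 2025.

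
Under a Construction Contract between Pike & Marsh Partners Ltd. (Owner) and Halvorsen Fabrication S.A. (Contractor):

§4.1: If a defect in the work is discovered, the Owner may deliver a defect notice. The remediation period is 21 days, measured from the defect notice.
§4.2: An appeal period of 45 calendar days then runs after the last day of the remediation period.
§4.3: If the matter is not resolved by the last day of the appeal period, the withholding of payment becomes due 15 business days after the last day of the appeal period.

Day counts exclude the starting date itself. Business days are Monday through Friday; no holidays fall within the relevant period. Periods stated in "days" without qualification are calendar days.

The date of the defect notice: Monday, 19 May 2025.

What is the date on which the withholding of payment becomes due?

14 August 2025

The last day of the remediation period: 21 calendar days after 19 May 2025 is 9 June 2025.
The last day of the appeal period: 9 June 2025 + 45 days = 24 July 2025.
The date on which the withholding of payment becomes due: counting 15 business days from Thursday, 24 July 2025 (Jul 25, Jul 28, Jul 29, Jul 30, …, Aug 12, Aug 13, Aug 14, skipping weekends) reaches Thursday, 14 August 2025.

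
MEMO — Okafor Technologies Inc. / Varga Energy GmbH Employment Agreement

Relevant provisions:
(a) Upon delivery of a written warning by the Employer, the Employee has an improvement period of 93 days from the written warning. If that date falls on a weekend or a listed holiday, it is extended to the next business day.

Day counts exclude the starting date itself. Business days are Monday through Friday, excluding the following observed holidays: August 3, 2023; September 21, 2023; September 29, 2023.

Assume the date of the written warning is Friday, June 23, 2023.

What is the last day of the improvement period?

The last day of the improvement period: June 23, 2023 + 93 days = September 24, 2023. That falls on a Sunday, so it rolls to the next business day, Monday, September 25, 2023.

September 25, 2023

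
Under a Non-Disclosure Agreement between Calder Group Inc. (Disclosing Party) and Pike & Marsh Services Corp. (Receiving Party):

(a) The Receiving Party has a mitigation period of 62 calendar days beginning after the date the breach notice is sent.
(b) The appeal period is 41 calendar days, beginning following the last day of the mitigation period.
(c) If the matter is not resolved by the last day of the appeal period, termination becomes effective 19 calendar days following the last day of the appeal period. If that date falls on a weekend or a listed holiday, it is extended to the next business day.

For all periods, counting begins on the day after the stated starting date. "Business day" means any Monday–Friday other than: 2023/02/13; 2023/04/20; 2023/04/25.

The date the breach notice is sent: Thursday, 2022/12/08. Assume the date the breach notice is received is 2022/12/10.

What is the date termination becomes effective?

2023/04/10

Adding 62 calendar days to 2022/12/08 gives 2023/02/08, which is the last day of the mitigation period.
Adding 41 calendar days to 2023/02/08 gives 2023/03/21, which is the last day of the appeal period.
Adding 19 calendar days to 2023/03/21 gives 2023/04/09, which is the date termination becomes effective. That falls on a Sunday, so it rolls to the next business day, Monday, 2023/04/10.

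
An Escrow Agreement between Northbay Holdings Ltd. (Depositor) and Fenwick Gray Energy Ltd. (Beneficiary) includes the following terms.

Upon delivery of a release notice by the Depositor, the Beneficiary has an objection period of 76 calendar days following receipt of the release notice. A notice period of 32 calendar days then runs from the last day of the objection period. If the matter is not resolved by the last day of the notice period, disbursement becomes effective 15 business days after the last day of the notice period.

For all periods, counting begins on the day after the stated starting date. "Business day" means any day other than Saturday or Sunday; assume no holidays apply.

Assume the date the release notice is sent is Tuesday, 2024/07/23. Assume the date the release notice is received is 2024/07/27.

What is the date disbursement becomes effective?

The last day of the objection period: 2024/07/27 + 76 days = 2024/10/11.
The last day of the notice period: 32 calendar days after 2024/10/11 is 2024/11/12.
The date disbursement becomes effective: counting 15 business days from Tuesday, 2024/11/12 (Nov 13, Nov 14, Nov 15, Nov 18, …, Nov 29, Dec 2, Dec 3, skipping weekends) reaches Tuesday, 2024/12/03.

2024/12/03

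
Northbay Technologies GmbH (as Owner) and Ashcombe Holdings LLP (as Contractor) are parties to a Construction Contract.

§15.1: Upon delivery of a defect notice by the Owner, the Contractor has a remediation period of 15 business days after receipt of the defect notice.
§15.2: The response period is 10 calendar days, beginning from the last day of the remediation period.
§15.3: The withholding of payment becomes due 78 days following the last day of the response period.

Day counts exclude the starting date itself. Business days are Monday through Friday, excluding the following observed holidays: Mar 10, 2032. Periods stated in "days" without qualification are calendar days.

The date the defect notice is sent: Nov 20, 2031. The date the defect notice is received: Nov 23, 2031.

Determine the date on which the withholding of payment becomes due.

The last day of the remediation period: counting 15 business days from Sunday, Nov 23, 2031 (Nov 24, Nov 25, Nov 26, Nov 27, …, Dec 10, Dec 11, Dec 12, skipping weekends) reaches Friday, Dec 12, 2031.
The last day of the response period: 10 calendar days after Dec 12, 2031 is Dec 22, 2031.
The date on which the withholding of payment becomes due: 78 calendar days after Dec 22, 2031 is Mar 9, 2032.

Mar 9, 2032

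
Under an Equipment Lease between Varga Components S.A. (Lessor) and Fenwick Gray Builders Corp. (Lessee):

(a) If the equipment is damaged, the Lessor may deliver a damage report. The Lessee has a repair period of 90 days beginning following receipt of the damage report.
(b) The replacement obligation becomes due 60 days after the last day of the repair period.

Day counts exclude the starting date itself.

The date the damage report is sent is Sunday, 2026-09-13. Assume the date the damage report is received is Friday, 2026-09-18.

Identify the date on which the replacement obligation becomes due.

Adding 90 calendar days to 2026-09-18 gives 2026-12-17, which is the last day of the repair period.
The date on which the replacement obligation becomes due: 2026-12-17 + 60 days = 2027-02-15.

2027-02-15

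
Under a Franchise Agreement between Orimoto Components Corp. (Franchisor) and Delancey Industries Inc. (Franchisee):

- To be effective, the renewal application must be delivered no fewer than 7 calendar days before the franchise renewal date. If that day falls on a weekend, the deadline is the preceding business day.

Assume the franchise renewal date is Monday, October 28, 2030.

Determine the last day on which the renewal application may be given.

October 21, 2030

Counting back 7 calendar days from October 28, 2030 gives October 21, 2030. That is a Monday, so no adjustment is needed.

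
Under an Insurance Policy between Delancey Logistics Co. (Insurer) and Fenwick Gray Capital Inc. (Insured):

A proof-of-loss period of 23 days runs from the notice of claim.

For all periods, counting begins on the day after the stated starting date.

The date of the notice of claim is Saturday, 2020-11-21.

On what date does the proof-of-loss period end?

Adding 23 calendar days to 2020-11-21 gives 2020-12-14, which is the last day of the proof-of-loss period.

2020-12-14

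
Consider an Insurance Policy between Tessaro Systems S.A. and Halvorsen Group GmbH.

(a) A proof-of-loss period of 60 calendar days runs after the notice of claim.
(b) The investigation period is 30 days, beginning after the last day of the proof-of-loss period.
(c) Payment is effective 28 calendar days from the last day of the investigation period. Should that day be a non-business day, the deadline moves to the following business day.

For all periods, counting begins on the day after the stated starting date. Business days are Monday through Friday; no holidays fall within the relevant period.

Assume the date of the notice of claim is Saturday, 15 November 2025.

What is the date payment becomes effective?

13 March 2026

The last day of the proof-of-loss period: 60 calendar days after 15 November 2025 is 14 January 2026.
The last day of the investigation period: 30 calendar days after 14 January 2026 is 13 February 2026.
The date payment becomes effective: 13 February 2026 + 28 days = 13 March 2026. 13 March 2026 is a Friday, so no roll-forward applies.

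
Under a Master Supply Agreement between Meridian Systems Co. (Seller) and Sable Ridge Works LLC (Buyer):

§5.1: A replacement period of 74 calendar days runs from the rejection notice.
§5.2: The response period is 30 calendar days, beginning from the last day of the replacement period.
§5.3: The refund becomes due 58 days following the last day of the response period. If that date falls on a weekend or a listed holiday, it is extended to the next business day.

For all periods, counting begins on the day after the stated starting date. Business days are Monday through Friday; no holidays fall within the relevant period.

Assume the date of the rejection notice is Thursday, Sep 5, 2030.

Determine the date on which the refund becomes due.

Feb 14, 2031

Adding 74 calendar days to Sep 5, 2030 gives Nov 18, 2030, which is the last day of the replacement period.
The last day of the response period: 30 calendar days after Nov 18, 2030 is Dec 18, 2030.
The date on which the refund becomes due: 58 calendar days after Dec 18, 2030 is Feb 14, 2031. Feb 14, 2031 is a Friday, so no roll-forward applies.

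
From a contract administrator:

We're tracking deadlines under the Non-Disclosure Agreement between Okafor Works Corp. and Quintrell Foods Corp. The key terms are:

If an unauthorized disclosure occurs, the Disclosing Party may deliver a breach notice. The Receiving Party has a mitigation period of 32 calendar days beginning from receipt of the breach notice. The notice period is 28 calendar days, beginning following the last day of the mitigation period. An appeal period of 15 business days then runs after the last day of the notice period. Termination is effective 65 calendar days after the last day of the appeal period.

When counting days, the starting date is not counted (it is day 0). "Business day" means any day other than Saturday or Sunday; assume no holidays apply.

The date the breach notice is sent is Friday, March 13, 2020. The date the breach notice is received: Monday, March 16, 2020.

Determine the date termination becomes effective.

August 9, 2020

The last day of the mitigation period: 32 calendar days after March 16, 2020 is April 17, 2020.
The last day of the notice period: 28 calendar days after April 17, 2020 is May 15, 2020.
The last day of the appeal period: 15 business days after Friday, May 15, 2020, skipping weekends — May 18, May 19, May 20, May 21, …, Jun 3, Jun 4, Jun 5 — lands on Friday, June 5, 2020.
The date termination becomes effective: June 5, 2020 + 65 days = August 9, 2020.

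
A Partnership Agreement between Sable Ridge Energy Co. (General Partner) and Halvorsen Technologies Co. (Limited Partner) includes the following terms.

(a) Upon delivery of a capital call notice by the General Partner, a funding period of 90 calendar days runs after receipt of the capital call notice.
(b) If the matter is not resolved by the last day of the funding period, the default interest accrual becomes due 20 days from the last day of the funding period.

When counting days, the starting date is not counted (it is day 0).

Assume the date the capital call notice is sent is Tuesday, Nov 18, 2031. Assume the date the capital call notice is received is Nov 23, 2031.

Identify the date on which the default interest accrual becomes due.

The last day of the funding period: 90 calendar days after Nov 23, 2031 is Feb 21, 2032.
The date on which the default interest accrual becomes due: Feb 21, 2032 + 20 days = Mar 12, 2032.

Mar 12, 2032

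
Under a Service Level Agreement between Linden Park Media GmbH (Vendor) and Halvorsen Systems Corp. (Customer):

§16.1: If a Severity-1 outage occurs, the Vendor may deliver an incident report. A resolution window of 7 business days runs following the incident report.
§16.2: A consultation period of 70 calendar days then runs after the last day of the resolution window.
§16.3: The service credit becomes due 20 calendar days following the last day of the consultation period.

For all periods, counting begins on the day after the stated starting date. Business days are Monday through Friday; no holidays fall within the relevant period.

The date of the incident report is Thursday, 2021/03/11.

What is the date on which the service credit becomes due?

The last day of the resolution window: counting 7 business days from Thursday, 2021/03/11 (Mar 12, Mar 15, Mar 16, Mar 17, Mar 18, Mar 19, Mar 22, skipping weekends) reaches Monday, 2021/03/22.
The last day of the consultation period: 2021/03/22 + 70 days = 2021/05/31.
The date on which the service credit becomes due: 20 calendar days after 2021/05/31 is 2021/06/20.

2021/06/20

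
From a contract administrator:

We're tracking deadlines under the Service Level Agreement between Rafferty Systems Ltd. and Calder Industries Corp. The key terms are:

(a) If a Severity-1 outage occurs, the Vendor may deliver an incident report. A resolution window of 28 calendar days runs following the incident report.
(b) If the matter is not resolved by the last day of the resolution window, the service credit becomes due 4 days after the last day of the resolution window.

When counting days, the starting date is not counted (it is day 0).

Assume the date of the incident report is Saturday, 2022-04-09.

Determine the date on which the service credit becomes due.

2022-05-11

The last day of the resolution window: 28 calendar days after 2022-04-09 is 2022-05-07.
Adding 4 calendar days to 2022-05-07 gives 2022-05-11, which is the date on which the service credit becomes due.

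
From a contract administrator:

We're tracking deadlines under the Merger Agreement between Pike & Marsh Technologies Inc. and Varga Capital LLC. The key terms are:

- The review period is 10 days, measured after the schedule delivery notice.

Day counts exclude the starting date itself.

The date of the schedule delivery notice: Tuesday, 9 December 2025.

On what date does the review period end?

Adding 10 calendar days to 9 December 2025 gives 19 December 2025, which is the last day of the review period.

19 December 2025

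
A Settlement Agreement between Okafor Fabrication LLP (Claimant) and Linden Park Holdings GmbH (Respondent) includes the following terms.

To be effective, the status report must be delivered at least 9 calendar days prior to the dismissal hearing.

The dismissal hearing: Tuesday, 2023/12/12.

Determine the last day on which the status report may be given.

2023/12/12 minus 9 days is 2023/12/03.

2023/12/03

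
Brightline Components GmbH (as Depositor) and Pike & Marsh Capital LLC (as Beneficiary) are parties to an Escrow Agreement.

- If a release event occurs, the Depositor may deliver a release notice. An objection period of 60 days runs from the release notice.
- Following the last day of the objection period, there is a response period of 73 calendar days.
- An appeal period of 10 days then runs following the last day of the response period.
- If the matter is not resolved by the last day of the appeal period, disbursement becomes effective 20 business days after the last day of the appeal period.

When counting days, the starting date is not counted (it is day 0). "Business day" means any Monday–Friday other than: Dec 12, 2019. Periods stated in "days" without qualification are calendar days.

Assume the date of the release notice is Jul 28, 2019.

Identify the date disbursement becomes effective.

Jan 15, 2020

The last day of the objection period: 60 calendar days after Jul 28, 2019 is Sep 26, 2019.
The last day of the response period: 73 calendar days after Sep 26, 2019 is Dec 8, 2019.
Adding 10 calendar days to Dec 8, 2019 gives Dec 18, 2019, which is the last day of the appeal period.
The date disbursement becomes effective: counting 20 business days from Wednesday, Dec 18, 2019 (Dec 19, Dec 20, Dec 23, Dec 24, …, Jan 13, Jan 14, Jan 15, skipping weekends) reaches Wednesday, Jan 15, 2020.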